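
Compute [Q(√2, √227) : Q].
[Q(√2, √227) : Q] = 4

[Q(√2):Q] = 2 (min poly x^2 - 2, irreducible since 2 is squarefree > 1). For the top step, suppose √227 ∈ Q(√2), say √227 = c + d√2 with c, d ∈ Q. Squaring: 227 = c^2 + 2d^2 + 2cd√2. Since √2 ∉ Q this forces 2cd = 0. If d = 0 then √227 = c ∈ Q, contradicting 227 squarefree > 1. If c = 0 then 227 = 2d^2, so 2·227 = (2d)^2 is a perfect square in Q — but 2·227 = 454 is not a perfect square (since 2 and 227 are distinct squarefree integers). Contradiction. Hence √227 ∉ Q(√2), so x^2 - 227 stays irreducible over Q(√2) and [Q(√2, √227) : Q(√2)] = 2. By the tower law, [Q(√2, √227) : Q] = 2 · 2 = 4.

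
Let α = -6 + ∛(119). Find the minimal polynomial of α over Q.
m_α(x) = x^3 + 18x^2 + 108x + 97

Set β = α + 6 = ∛(119), so β^3 = 119. Then (α + 6)^3 - 119 = 0, i.e. α is a root of g(x) = (x + 6)^3 - 119 = x^3 + 18x^2 + 108x + 97. Since g(x) = h(x + 6) where h(x) = x^3 - 119, and h is irreducible over Q (because 119 is not a perfect cube, so h has no rational root, and a monic cubic with no rational root is irreducible), g is also irreducible (irreducibility is preserved under the substitution x → x + 6). Hence m_α(x) = x^3 + 18x^2 + 108x + 97.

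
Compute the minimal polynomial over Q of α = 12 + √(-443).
m_α(x) = x^2 - 24x + 587

From α - 12 = √(-443), squaring gives (α - 12)^2 = -443, i.e. α^2 - 24α + 144 = -443, so α^2 - 24α + 587 = 0. The discriminant of x^2 - 24x + 587 is (-24)^2 - 4·(587) = 576 - 2348 = -1772, and 4·(-443) is not a perfect square in Q since -443 is squarefree and ≠ 1. Hence x^2 - 24x + 587 is irreducible over Q and is the minimal polynomial of α.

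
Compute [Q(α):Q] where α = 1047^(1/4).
[Q(α):Q] = 4

α is a root of x^4 - 1047. By Eisenstein's criterion at the prime p = 3 (which divides the constant term 1047 but p^2 = 9 does not, since 1047 is squarefree), x^4 - 1047 is irreducible over Q. Hence [Q(α):Q] = 4.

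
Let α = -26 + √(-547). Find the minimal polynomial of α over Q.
m_α(x) = x^2 + 52x + 1223

From α + 26 = √(-547), squaring gives (α + 26)^2 = -547, i.e. α^2 + 52α + 676 = -547, so α^2 + 52α + 1223 = 0. The discriminant of x^2 + 52x + 1223 is (52)^2 - 4·(1223) = 2704 - 4892 = -2188, and 4·(-547) is not a perfect square in Q since -547 is squarefree and ≠ 1. Hence x^2 + 52x + 1223 is irreducible over Q and is the minimal polynomial of α.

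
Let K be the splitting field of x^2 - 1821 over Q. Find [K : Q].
[K : Q] = 2

f(x) = x^2 - 1821 factors as (x - √1821)(x + √1821). The splitting field is K = Q(√1821). Since 1821 is squarefree and > 1, it is not a perfect square, so x^2 - 1821 is irreducible over Q and [Q(√1821) : Q] = 2. Hence [K : Q] = 2.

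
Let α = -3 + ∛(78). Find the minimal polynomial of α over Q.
m_α(x) = x^3 + 9x^2 + 27x - 51

Set β = α + 3 = ∛(78), so β^3 = 78. Then (α + 3)^3 - 78 = 0, i.e. α is a root of g(x) = (x + 3)^3 - 78 = x^3 + 9x^2 + 27x - 51. Since g(x) = h(x + 3) where h(x) = x^3 - 78, and h is irreducible over Q (because 78 is not a perfect cube, so h has no rational root, and a monic cubic with no rational root is irreducible), g is also irreducible (irreducibility is preserved under the substitution x → x + 3). Hence m_α(x) = x^3 + 9x^2 + 27x - 51.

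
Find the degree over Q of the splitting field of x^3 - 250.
[K : Q] = 6

The roots of x^3 - 250 are ∛250, ω∛250, ω^2∛250 where ω = e^(2πi/3) is a primitive cube root of unity, so K = Q(∛250, ω). Now [Q(∛250):Q] = 3 (since 250 is not a perfect cube, x^3 - 250 is irreducible) and [Q(ω):Q] = 2. Both 2 and 3 divide [K:Q], and [K:Q] ≤ 3·2 = 6, so [K:Q] = 6. (Equivalently: Q(∛250) ⊂ R but ω ∉ R, so [K : Q(∛250)] = 2.)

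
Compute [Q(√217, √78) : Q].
[Q(√217, √78) : Q] = 4

[Q(√217):Q] = 2 (min poly x^2 - 217, irreducible since 217 is squarefree > 1). For the top step, suppose √78 ∈ Q(√217), say √78 = c + d√217 with c, d ∈ Q. Squaring: 78 = c^2 + 217d^2 + 2cd√217. Since √217 ∉ Q this forces 2cd = 0. If d = 0 then √78 = c ∈ Q, contradicting 78 squarefree > 1. If c = 0 then 78 = 217d^2, so 217·78 = (217d)^2 is a perfect square in Q — but 217·78 = 16926 is not a perfect square (since 217 and 78 are distinct squarefree integers). Contradiction. Hence √78 ∉ Q(√217), so x^2 - 78 stays irreducible over Q(√217) and [Q(√217, √78) : Q(√217)] = 2. By the tower law, [Q(√217, √78) : Q] = 2 · 2 = 4.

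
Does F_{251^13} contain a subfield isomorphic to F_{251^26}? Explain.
No: F_{251^26} is not a subfield of F_{251^13}

F_{p^m} embeds in F_{p^n} iff m | n. Here 26 ∤ 13 (since 13 = 0·26 + 13 with remainder 13 ≠ 0), so F_{251^26} is not a subfield of F_{251^13}. Equivalently: if it were, the tower law would give 26 = [F_{251^26}:F_251] dividing [F_{251^13}:F_251] = 13, contradiction.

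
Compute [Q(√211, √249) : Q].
[Q(√211, √249) : Q] = 4

[Q(√211):Q] = 2 (min poly x^2 - 211, irreducible since 211 is squarefree > 1). For the top step, suppose √249 ∈ Q(√211), say √249 = c + d√211 with c, d ∈ Q. Squaring: 249 = c^2 + 211d^2 + 2cd√211. Since √211 ∉ Q this forces 2cd = 0. If d = 0 then √249 = c ∈ Q, contradicting 249 squarefree > 1. If c = 0 then 249 = 211d^2, so 211·249 = (211d)^2 is a perfect square in Q — but 211·249 = 52539 is not a perfect square (since 211 and 249 are distinct squarefree integers). Contradiction. Hence √249 ∉ Q(√211), so x^2 - 249 stays irreducible over Q(√211) and [Q(√211, √249) : Q(√211)] = 2. By the tower law, [Q(√211, √249) : Q] = 2 · 2 = 4.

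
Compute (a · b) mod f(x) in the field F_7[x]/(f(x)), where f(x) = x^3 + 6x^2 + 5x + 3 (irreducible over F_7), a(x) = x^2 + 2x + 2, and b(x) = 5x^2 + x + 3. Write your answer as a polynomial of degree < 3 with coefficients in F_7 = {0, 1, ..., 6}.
a · b ≡ 6x^2 + 4x (mod f(x))

Multiply in F_7[x]: a(x)·b(x) = (x^2 + 2x + 2)·(5x^2 + x + 3) = 5x^4 + 4x^3 + x^2 + x + 6. This has degree ≥ 3, so divide by f(x) over F_7: 5x^4 + 4x^3 + x^2 + x + 6 = (5x + 2)·(x^3 + 6x^2 + 5x + 3) + (6x^2 + 4x). Hence a·b ≡ 6x^2 + 4x (mod f). (F_7[x]/(f) is a field with 7^3 = 343 elements since f is irreducible of degree 3.)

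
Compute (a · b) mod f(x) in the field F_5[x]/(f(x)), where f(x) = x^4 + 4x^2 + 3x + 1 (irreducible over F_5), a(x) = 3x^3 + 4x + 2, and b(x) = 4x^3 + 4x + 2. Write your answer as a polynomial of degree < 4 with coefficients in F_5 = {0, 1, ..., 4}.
a · b ≡ 3x^3 + 4x^2 + x + 4 (mod f(x))

Multiply in F_5[x]: a(x)·b(x) = (3x^3 + 4x + 2)·(4x^3 + 4x + 2) = 2x^6 + 3x^4 + 4x^3 + x^2 + x + 4. This has degree ≥ 4, so divide by f(x) over F_5: 2x^6 + 3x^4 + 4x^3 + x^2 + x + 4 = (2x^2)·(x^4 + 4x^2 + 3x + 1) + (3x^3 + 4x^2 + x + 4). Hence a·b ≡ 3x^3 + 4x^2 + x + 4 (mod f). (F_5[x]/(f) is a field with 5^4 = 625 elements since f is irreducible of degree 4.)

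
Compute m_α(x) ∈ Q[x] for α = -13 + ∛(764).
m_α(x) = x^3 + 39x^2 + 507x + 1433

Set β = α + 13 = ∛(764), so β^3 = 764. Then (α + 13)^3 - 764 = 0, i.e. α is a root of g(x) = (x + 13)^3 - 764 = x^3 + 39x^2 + 507x + 1433. Since g(x) = h(x + 13) where h(x) = x^3 - 764, and h is irreducible over Q (because 764 is not a perfect cube, so h has no rational root, and a monic cubic with no rational root is irreducible), g is also irreducible (irreducibility is preserved under the substitution x → x + 13). Hence m_α(x) = x^3 + 39x^2 + 507x + 1433.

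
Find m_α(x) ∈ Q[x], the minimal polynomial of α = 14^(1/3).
m_α(x) = x^3 - 14

α satisfies α^3 = 14, so x^3 - 14 annihilates α. By the rational root test, a rational root p/q (in lowest terms) of x^3 - 14 would satisfy p^3 = 14 q^3, forcing q = 1 and p^3 = 14; but 14 is not a perfect cube, contradiction. A monic cubic over Q with no rational root is irreducible (any nontrivial factorization would include a linear factor). Hence x^3 - 14 is the minimal polynomial of α, and in particular [Q(α):Q] = 3.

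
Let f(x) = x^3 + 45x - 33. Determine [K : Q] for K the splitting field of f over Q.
[K : Q] = 6

By the rational root test, any rational root of the monic integer polynomial f(x) = x^3 + 45x - 33 must be an integer dividing the constant term -33, i.e. one of ±{1, 3, 11, 33}. Evaluating: f(1) = 13, f(-1) = -79, f(3) = 129, f(-3) = -195, f(11) = 1793, f(-11) = -1859, f(33) = 37389, f(-33) = -37455; none is 0, so f has no rational root and is therefore irreducible over Q (a cubic with no linear factor over a field is irreducible). For an irreducible cubic, the Galois group is A_3 or S_3 according as the discriminant disc(f) = -4a^3 - 27b^2 = -4·(45)^3 - 27·(-33)^2 = -393903 is or is not a square in Q. Here disc(f) = -393903 is not a perfect square in Q, so the Galois group of f over Q is not contained in A_3 and must be all of S_3. The splitting field has degree |S_3| = 6 over Q, so [K : Q] = 6.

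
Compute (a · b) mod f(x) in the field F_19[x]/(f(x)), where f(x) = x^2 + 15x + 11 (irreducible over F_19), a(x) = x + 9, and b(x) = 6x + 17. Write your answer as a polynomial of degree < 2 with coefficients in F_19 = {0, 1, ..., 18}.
a · b ≡ 11 (mod f(x))

Multiply in F_19[x]: a(x)·b(x) = (x + 9)·(6x + 17) = 6x^2 + 14x + 1. This has degree ≥ 2, so divide by f(x) over F_19: 6x^2 + 14x + 1 = (6)·(x^2 + 15x + 11) + (11). Hence a·b ≡ 11 (mod f). (F_19[x]/(f) is a field with 19^2 = 361 elements since f is irreducible of degree 2.)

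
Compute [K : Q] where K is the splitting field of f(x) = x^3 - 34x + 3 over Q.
[K : Q] = 6

By the rational root test, any rational root of the monic integer polynomial f(x) = x^3 - 34x + 3 must be an integer dividing the constant term 3, i.e. one of ±{1, 3}. Evaluating: f(1) = -30, f(-1) = 36, f(3) = -72, f(-3) = 78; none is 0, so f has no rational root and is therefore irreducible over Q (a cubic with no linear factor over a field is irreducible). For an irreducible cubic, the Galois group is A_3 or S_3 according as the discriminant disc(f) = -4a^3 - 27b^2 = -4·(-34)^3 - 27·(3)^2 = 156973 is or is not a square in Q. Here disc(f) = 156973 is not a perfect square in Q, so the Galois group of f over Q is not contained in A_3 and must be all of S_3. The splitting field has degree |S_3| = 6 over Q, so [K : Q] = 6.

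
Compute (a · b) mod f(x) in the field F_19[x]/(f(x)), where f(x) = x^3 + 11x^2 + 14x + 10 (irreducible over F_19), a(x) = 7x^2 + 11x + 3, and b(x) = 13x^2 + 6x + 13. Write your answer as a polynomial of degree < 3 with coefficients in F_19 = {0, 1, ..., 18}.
a · b ≡ 13x^2 + 16x + 10 (mod f(x))

Multiply in F_19[x]: a(x)·b(x) = (7x^2 + 11x + 3)·(13x^2 + 6x + 13) = 15x^4 + 14x^3 + 6x^2 + 9x + 1. This has degree ≥ 3, so divide by f(x) over F_19: 15x^4 + 14x^3 + 6x^2 + 9x + 1 = (15x + 1)·(x^3 + 11x^2 + 14x + 10) + (13x^2 + 16x + 10). Hence a·b ≡ 13x^2 + 16x + 10 (mod f). (F_19[x]/(f) is a field with 19^3 = 6859 elements since f is irreducible of degree 3.)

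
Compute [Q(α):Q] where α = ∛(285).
[Q(α):Q] = 3

The minimal polynomial of α is x^3 - 285, irreducible over Q since 285 is not a perfect cube (so x^3 - 285 has no rational root). Hence [Q(α):Q] = deg(m_α) = 3.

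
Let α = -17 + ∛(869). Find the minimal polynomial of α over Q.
m_α(x) = x^3 + 51x^2 + 867x + 4044

Set β = α + 17 = ∛(869), so β^3 = 869. Then (α + 17)^3 - 869 = 0, i.e. α is a root of g(x) = (x + 17)^3 - 869 = x^3 + 51x^2 + 867x + 4044. Since g(x) = h(x + 17) where h(x) = x^3 - 869, and h is irreducible over Q (because 869 is not a perfect cube, so h has no rational root, and a monic cubic with no rational root is irreducible), g is also irreducible (irreducibility is preserved under the substitution x → x + 17). Hence m_α(x) = x^3 + 51x^2 + 867x + 4044.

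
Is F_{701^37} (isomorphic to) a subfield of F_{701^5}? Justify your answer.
No: F_{701^37} is not a subfield of F_{701^5}

F_{p^m} embeds in F_{p^n} iff m | n. Here 37 ∤ 5 (since 5 = 0·37 + 5 with remainder 5 ≠ 0), so F_{701^37} is not a subfield of F_{701^5}. Equivalently: if it were, the tower law would give 37 = [F_{701^37}:F_701] dividing [F_{701^5}:F_701] = 5, contradiction.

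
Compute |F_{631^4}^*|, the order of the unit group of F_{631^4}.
|F_{631^4}^*| = 158532181920

F_{631^4} has 631^4 = 158532181921 elements; its multiplicative group consists of all nonzero elements, so |F_{631^4}^*| = 158532181921 - 1 = 158532181920. (It is cyclic since any finite subgroup of the multiplicative group of a field is cyclic.)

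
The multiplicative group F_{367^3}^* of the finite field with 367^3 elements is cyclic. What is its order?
|F_{367^3}^*| = 49430862

F_{367^3} has 367^3 = 49430863 elements; its multiplicative group consists of all nonzero elements, so |F_{367^3}^*| = 49430863 - 1 = 49430862. (It is cyclic since any finite subgroup of the multiplicative group of a field is cyclic.)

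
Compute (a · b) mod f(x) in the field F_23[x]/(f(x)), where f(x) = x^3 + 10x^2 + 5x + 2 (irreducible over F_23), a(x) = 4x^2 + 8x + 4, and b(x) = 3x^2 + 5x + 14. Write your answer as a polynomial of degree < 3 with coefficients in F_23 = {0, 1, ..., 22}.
a · b ≡ 3x^2 + 5x + 1 (mod f(x))

Multiply in F_23[x]: a(x)·b(x) = (4x^2 + 8x + 4)·(3x^2 + 5x + 14) = 12x^4 + 21x^3 + 16x^2 + 17x + 10. This has degree ≥ 3, so divide by f(x) over F_23: 12x^4 + 21x^3 + 16x^2 + 17x + 10 = (12x + 16)·(x^3 + 10x^2 + 5x + 2) + (3x^2 + 5x + 1). Hence a·b ≡ 3x^2 + 5x + 1 (mod f). (F_23[x]/(f) is a field with 23^3 = 12167 elements since f is irreducible of degree 3.)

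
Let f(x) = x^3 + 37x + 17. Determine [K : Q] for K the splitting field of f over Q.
[K : Q] = 6

By the rational root test, any rational root of the monic integer polynomial f(x) = x^3 + 37x + 17 must be an integer dividing the constant term 17, i.e. one of ±{1, 17}. Evaluating: f(1) = 55, f(-1) = -21, f(17) = 5559, f(-17) = -5525; none is 0, so f has no rational root and is therefore irreducible over Q (a cubic with no linear factor over a field is irreducible). For an irreducible cubic, the Galois group is A_3 or S_3 according as the discriminant disc(f) = -4a^3 - 27b^2 = -4·(37)^3 - 27·(17)^2 = -210415 is or is not a square in Q. Here disc(f) = -210415 is not a perfect square in Q, so the Galois group of f over Q is not contained in A_3 and must be all of S_3. The splitting field has degree |S_3| = 6 over Q, so [K : Q] = 6.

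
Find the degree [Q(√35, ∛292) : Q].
[Q(√35, ∛292) : Q] = 6

Let L = Q(√35, ∛292). Since Q(√35) ⊂ L and [Q(√35):Q] = 2, the tower law gives 2 | [L:Q]. Likewise Q(∛292) ⊂ L with [Q(∛292):Q] = 3 (because 292 is not a perfect cube), so 3 | [L:Q]. As gcd(2,3) = 1, [L:Q] is divisible by 6. Conversely L is generated over Q by √35 and ∛292, so [L:Q] ≤ 2·3 = 6. Therefore [Q(√35, ∛292) : Q] = 6.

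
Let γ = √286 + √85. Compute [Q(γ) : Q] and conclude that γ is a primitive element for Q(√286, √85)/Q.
[Q(γ) : Q] = 4 (equivalently, Q(γ) = Q(√286, √85))

Obviously Q(γ) ⊆ Q(√286, √85), and [Q(√286, √85):Q] = 4 (since 286, 85 are distinct squarefree integers > 1 with 24310 not a perfect square). To show equality we compute the minimal polynomial of γ. From γ = √286 + √85: γ^2 = 286 + 2√(24310) + 85 = 371 + 2√(24310), so γ^2 - 371 = 2√(24310); squaring, (γ^2 - 371)^2 = 4·24310, i.e. γ^4 - 742γ^2 + 137641 - 97240 = 0, i.e. γ^4 - 742γ^2 + 40401 = 0. So γ is a root of x^4 - 742x^2 + 40401. This polynomial is irreducible over Q: it has no rational root (each ±√286 ± √85 is irrational), and any factorization into two quadratics over Q would force √(24310) ∈ Q (pairing opposite roots) or √286, √85 ∈ Q (other pairings), all impossible. Hence [Q(γ):Q] = 4 = [Q(√286, √85):Q], so Q(γ) = Q(√286, √85).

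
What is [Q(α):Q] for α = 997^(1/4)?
[Q(α):Q] = 4

α is a root of x^4 - 997. By Eisenstein's criterion at the prime p = 997 (which divides the constant term 997 but p^2 = 994009 does not, since 997 is squarefree), x^4 - 997 is irreducible over Q. Hence [Q(α):Q] = 4.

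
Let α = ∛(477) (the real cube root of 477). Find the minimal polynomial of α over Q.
m_α(x) = x^3 - 477

α satisfies α^3 = 477, so x^3 - 477 annihilates α. By the rational root test, a rational root p/q (in lowest terms) of x^3 - 477 would satisfy p^3 = 477 q^3, forcing q = 1 and p^3 = 477; but 477 is not a perfect cube, contradiction. A monic cubic over Q with no rational root is irreducible (any nontrivial factorization would include a linear factor). Hence x^3 - 477 is the minimal polynomial of α, and in particular [Q(α):Q] = 3.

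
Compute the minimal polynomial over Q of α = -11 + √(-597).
m_α(x) = x^2 + 22x + 718

From α + 11 = √(-597), squaring gives (α + 11)^2 = -597, i.e. α^2 + 22α + 121 = -597, so α^2 + 22α + 718 = 0. The discriminant of x^2 + 22x + 718 is (22)^2 - 4·(718) = 484 - 2872 = -2388, and 4·(-597) is not a perfect square in Q since -597 is squarefree and ≠ 1. Hence x^2 + 22x + 718 is irreducible over Q and is the minimal polynomial of α.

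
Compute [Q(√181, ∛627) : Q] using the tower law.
[Q(√181, ∛627) : Q] = 6

Let L = Q(√181, ∛627). Since Q(√181) ⊂ L and [Q(√181):Q] = 2, the tower law gives 2 | [L:Q]. Likewise Q(∛627) ⊂ L with [Q(∛627):Q] = 3 (because 627 is not a perfect cube), so 3 | [L:Q]. As gcd(2,3) = 1, [L:Q] is divisible by 6. Conversely L is generated over Q by √181 and ∛627, so [L:Q] ≤ 2·3 = 6. Therefore [Q(√181, ∛627) : Q] = 6.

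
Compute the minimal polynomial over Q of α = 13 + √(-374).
m_α(x) = x^2 - 26x + 543

From α - 13 = √(-374), squaring gives (α - 13)^2 = -374, i.e. α^2 - 26α + 169 = -374, so α^2 - 26α + 543 = 0. The discriminant of x^2 - 26x + 543 is (-26)^2 - 4·(543) = 676 - 2172 = -1496, and 4·(-374) is not a perfect square in Q since -374 is squarefree and ≠ 1. Hence x^2 - 26x + 543 is irreducible over Q and is the minimal polynomial of α.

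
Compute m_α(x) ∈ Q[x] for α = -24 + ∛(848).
m_α(x) = x^3 + 72x^2 + 1728x + 12976

Set β = α + 24 = ∛(848), so β^3 = 848. Then (α + 24)^3 - 848 = 0, i.e. α is a root of g(x) = (x + 24)^3 - 848 = x^3 + 72x^2 + 1728x + 12976. Since g(x) = h(x + 24) where h(x) = x^3 - 848, and h is irreducible over Q (because 848 is not a perfect cube, so h has no rational root, and a monic cubic with no rational root is irreducible), g is also irreducible (irreducibility is preserved under the substitution x → x + 24). Hence m_α(x) = x^3 + 72x^2 + 1728x + 12976.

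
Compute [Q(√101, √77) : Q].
[Q(√101, √77) : Q] = 4

[Q(√101):Q] = 2 (min poly x^2 - 101, irreducible since 101 is squarefree > 1). For the top step, suppose √77 ∈ Q(√101), say √77 = c + d√101 with c, d ∈ Q. Squaring: 77 = c^2 + 101d^2 + 2cd√101. Since √101 ∉ Q this forces 2cd = 0. If d = 0 then √77 = c ∈ Q, contradicting 77 squarefree > 1. If c = 0 then 77 = 101d^2, so 101·77 = (101d)^2 is a perfect square in Q — but 101·77 = 7777 is not a perfect square (since 101 and 77 are distinct squarefree integers). Contradiction. Hence √77 ∉ Q(√101), so x^2 - 77 stays irreducible over Q(√101) and [Q(√101, √77) : Q(√101)] = 2. By the tower law, [Q(√101, √77) : Q] = 2 · 2 = 4.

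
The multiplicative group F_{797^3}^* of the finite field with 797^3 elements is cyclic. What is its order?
|F_{797^3}^*| = 506261572

F_{797^3} has 797^3 = 506261573 elements; its multiplicative group consists of all nonzero elements, so |F_{797^3}^*| = 506261573 - 1 = 506261572. (It is cyclic since any finite subgroup of the multiplicative group of a field is cyclic.)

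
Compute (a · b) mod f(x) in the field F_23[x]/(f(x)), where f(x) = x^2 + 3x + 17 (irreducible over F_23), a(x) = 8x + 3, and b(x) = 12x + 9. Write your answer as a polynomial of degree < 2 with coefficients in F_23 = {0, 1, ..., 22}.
a · b ≡ 4x + 5 (mod f(x))

Multiply in F_23[x]: a(x)·b(x) = (8x + 3)·(12x + 9) = 4x^2 + 16x + 4. This has degree ≥ 2, so divide by f(x) over F_23: 4x^2 + 16x + 4 = (4)·(x^2 + 3x + 17) + (4x + 5). Hence a·b ≡ 4x + 5 (mod f). (F_23[x]/(f) is a field with 23^2 = 529 elements since f is irreducible of degree 2.)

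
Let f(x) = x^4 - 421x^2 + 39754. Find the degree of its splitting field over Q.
[K : Q] = 4

Solving the quadratic in x^2: x^2 = (421 ± √(421^2 - 4·39754))/2 = (421 ± √18225)/2 = (421 ± 135)/2, giving x^2 = 143 or x^2 = 278. So f(x) = (x^2 - 143)(x^2 - 278) and the roots of f are ±√143, ±√278. Hence the splitting field is K = Q(√143, √278). Since 143 and 278 are distinct squarefree integers > 1, their product 39754 is not a perfect square, so √278 ∉ Q(√143). By the tower law [K:Q] = [Q(√143,√278):Q(√143)] · [Q(√143):Q] = 2 · 2 = 4.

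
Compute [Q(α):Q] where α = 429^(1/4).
[Q(α):Q] = 4

α is a root of x^4 - 429. By Eisenstein's criterion at the prime p = 3 (which divides the constant term 429 but p^2 = 9 does not, since 429 is squarefree), x^4 - 429 is irreducible over Q. Hence [Q(α):Q] = 4.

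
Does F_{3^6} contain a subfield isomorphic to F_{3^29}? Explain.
No: F_{3^29} is not a subfield of F_{3^6}

F_{p^m} embeds in F_{p^n} iff m | n. Here 29 ∤ 6 (since 6 = 0·29 + 6 with remainder 6 ≠ 0), so F_{3^29} is not a subfield of F_{3^6}. Equivalently: if it were, the tower law would give 29 = [F_{3^29}:F_3] dividing [F_{3^6}:F_3] = 6, contradiction.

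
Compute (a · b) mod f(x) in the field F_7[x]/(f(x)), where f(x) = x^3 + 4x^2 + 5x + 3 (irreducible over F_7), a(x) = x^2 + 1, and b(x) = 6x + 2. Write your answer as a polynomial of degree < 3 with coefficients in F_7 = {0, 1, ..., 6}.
a · b ≡ 6x^2 + 4x + 5 (mod f(x))

Multiply in F_7[x]: a(x)·b(x) = (x^2 + 1)·(6x + 2) = 6x^3 + 2x^2 + 6x + 2. This has degree ≥ 3, so divide by f(x) over F_7: 6x^3 + 2x^2 + 6x + 2 = (6)·(x^3 + 4x^2 + 5x + 3) + (6x^2 + 4x + 5). Hence a·b ≡ 6x^2 + 4x + 5 (mod f). (F_7[x]/(f) is a field with 7^3 = 343 elements since f is irreducible of degree 3.)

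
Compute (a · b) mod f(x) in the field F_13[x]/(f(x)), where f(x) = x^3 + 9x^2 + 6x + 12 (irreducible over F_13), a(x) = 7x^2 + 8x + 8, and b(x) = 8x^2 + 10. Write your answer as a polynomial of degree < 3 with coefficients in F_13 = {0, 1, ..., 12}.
a · b ≡ x^2 + 7x + 4 (mod f(x))

Multiply in F_13[x]: a(x)·b(x) = (7x^2 + 8x + 8)·(8x^2 + 10) = 4x^4 + 12x^3 + 4x^2 + 2x + 2. This has degree ≥ 3, so divide by f(x) over F_13: 4x^4 + 12x^3 + 4x^2 + 2x + 2 = (4x + 2)·(x^3 + 9x^2 + 6x + 12) + (x^2 + 7x + 4). Hence a·b ≡ x^2 + 7x + 4 (mod f). (F_13[x]/(f) is a field with 13^3 = 2197 elements since f is irreducible of degree 3.)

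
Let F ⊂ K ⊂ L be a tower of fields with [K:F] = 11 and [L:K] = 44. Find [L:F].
[L:F] = 484

The tower law says that for any tower of field extensions F ⊂ K ⊂ L with finite degrees, [L:F] = [L:K] · [K:F]. Here this gives [L:F] = 44 · 11 = 484.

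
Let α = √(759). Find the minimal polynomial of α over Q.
m_α(x) = x^2 - 759

α satisfies α^2 - 759 = 0, so x^2 - 759 annihilates α. Since d = 759 is squarefree and ≠ 1, it is not a perfect square in Q, so x^2 - 759 has no rational root and is therefore irreducible over Q (a degree-2 polynomial over a field is irreducible iff it has no root). Hence m_α(x) = x^2 - 759.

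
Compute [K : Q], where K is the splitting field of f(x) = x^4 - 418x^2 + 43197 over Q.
[K : Q] = 4

Solving the quadratic in x^2: x^2 = (418 ± √(418^2 - 4·43197))/2 = (418 ± √1936)/2 = (418 ± 44)/2, giving x^2 = 187 or x^2 = 231. So f(x) = (x^2 - 187)(x^2 - 231) and the roots of f are ±√187, ±√231. Hence the splitting field is K = Q(√187, √231). Since 187 and 231 are distinct squarefree integers > 1, their product 43197 is not a perfect square, so √231 ∉ Q(√187). By the tower law [K:Q] = [Q(√187,√231):Q(√187)] · [Q(√187):Q] = 2 · 2 = 4.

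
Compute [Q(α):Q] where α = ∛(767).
[Q(α):Q] = 3

The minimal polynomial of α is x^3 - 767, irreducible over Q since 767 is not a perfect cube (so x^3 - 767 has no rational root). Hence [Q(α):Q] = deg(m_α) = 3.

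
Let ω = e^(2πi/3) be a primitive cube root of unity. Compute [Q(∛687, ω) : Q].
[Q(∛687, ω) : Q] = 6

[Q(∛687):Q] = 3 (min poly x^3 - 687, irreducible since 687 is not a perfect cube). [Q(ω):Q] = 2 (min poly x^2 + x + 1). Since Q(∛687) ⊂ R and ω ∉ R, we have ω ∉ Q(∛687), so x^2 + x + 1 remains irreducible over Q(∛687) and [Q(∛687, ω) : Q(∛687)] = 2. By the tower law, [Q(∛687, ω) : Q] = 3 · 2 = 6. (In fact Q(∛687, ω) is the splitting field of x^3 - 687 over Q.)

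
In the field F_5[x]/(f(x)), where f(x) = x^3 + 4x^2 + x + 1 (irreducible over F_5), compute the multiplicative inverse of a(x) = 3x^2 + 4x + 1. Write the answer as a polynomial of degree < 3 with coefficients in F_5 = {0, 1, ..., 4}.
a(x)^(-1) ≡ 2x^2 (mod f(x))

Since f is irreducible over F_5, F_5[x]/(f) is a field and a(x) ≠ 0 has an inverse. Apply the extended Euclidean algorithm to f(x) and a(x) in F_5[x]: f(x) = (2x + 2)·a(x) + (x + 4);  a(x) = (3x + 2)·(x + 4) + (3). The last nonzero remainder is the constant 3 = gcd(f, a) in F_5. Back-substituting through the division chain expresses 3 = s(x)·a(x) + t(x)·f(x) with s(x) ≡ x^2 (mod f), so (x^2)·a(x) ≡ 3 (mod f). Multiplying by 3^(-1) ≡ 2 in F_5 gives a(x)^(-1) ≡ 2·(x^2) ≡ 2x^2 (mod f). Check: (3x^2 + 4x + 1)·(2x^2) = x^4 + 3x^3 + 2x^2 ≡ 1 (mod x^3 + 4x^2 + x + 1).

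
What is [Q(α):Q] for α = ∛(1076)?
[Q(α):Q] = 3

The minimal polynomial of α is x^3 - 1076, irreducible over Q since 1076 is not a perfect cube (so x^3 - 1076 has no rational root). Hence [Q(α):Q] = deg(m_α) = 3.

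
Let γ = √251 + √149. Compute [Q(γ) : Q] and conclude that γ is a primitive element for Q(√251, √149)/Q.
[Q(γ) : Q] = 4 (equivalently, Q(γ) = Q(√251, √149))

Obviously Q(γ) ⊆ Q(√251, √149), and [Q(√251, √149):Q] = 4 (since 251, 149 are distinct squarefree integers > 1 with 37399 not a perfect square). To show equality we compute the minimal polynomial of γ. From γ = √251 + √149: γ^2 = 251 + 2√(37399) + 149 = 400 + 2√(37399), so γ^2 - 400 = 2√(37399); squaring, (γ^2 - 400)^2 = 4·37399, i.e. γ^4 - 800γ^2 + 160000 - 149596 = 0, i.e. γ^4 - 800γ^2 + 10404 = 0. So γ is a root of x^4 - 800x^2 + 10404. This polynomial is irreducible over Q: it has no rational root (each ±√251 ± √149 is irrational), and any factorization into two quadratics over Q would force √(37399) ∈ Q (pairing opposite roots) or √251, √149 ∈ Q (other pairings), all impossible. Hence [Q(γ):Q] = 4 = [Q(√251, √149):Q], so Q(γ) = Q(√251, √149).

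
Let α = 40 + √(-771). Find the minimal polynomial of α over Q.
m_α(x) = x^2 - 80x + 2371

From α - 40 = √(-771), squaring gives (α - 40)^2 = -771, i.e. α^2 - 80α + 1600 = -771, so α^2 - 80α + 2371 = 0. The discriminant of x^2 - 80x + 2371 is (-80)^2 - 4·(2371) = 6400 - 9484 = -3084, and 4·(-771) is not a perfect square in Q since -771 is squarefree and ≠ 1. Hence x^2 - 80x + 2371 is irreducible over Q and is the minimal polynomial of α.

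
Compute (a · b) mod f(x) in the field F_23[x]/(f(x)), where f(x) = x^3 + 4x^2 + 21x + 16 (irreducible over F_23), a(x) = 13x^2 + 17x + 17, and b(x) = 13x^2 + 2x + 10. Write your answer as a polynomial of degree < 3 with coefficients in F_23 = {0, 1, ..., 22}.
a · b ≡ x^2 + 19 (mod f(x))

Multiply in F_23[x]: a(x)·b(x) = (13x^2 + 17x + 17)·(13x^2 + 2x + 10) = 8x^4 + 17x^3 + 17x^2 + 20x + 9. This has degree ≥ 3, so divide by f(x) over F_23: 8x^4 + 17x^3 + 17x^2 + 20x + 9 = (8x + 8)·(x^3 + 4x^2 + 21x + 16) + (x^2 + 19). Hence a·b ≡ x^2 + 19 (mod f). (F_23[x]/(f) is a field with 23^3 = 12167 elements since f is irreducible of degree 3.)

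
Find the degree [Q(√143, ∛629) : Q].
[Q(√143, ∛629) : Q] = 6

Let L = Q(√143, ∛629). Since Q(√143) ⊂ L and [Q(√143):Q] = 2, the tower law gives 2 | [L:Q]. Likewise Q(∛629) ⊂ L with [Q(∛629):Q] = 3 (because 629 is not a perfect cube), so 3 | [L:Q]. As gcd(2,3) = 1, [L:Q] is divisible by 6. Conversely L is generated over Q by √143 and ∛629, so [L:Q] ≤ 2·3 = 6. Therefore [Q(√143, ∛629) : Q] = 6.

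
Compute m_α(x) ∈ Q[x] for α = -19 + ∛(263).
m_α(x) = x^3 + 57x^2 + 1083x + 6596

Set β = α + 19 = ∛(263), so β^3 = 263. Then (α + 19)^3 - 263 = 0, i.e. α is a root of g(x) = (x + 19)^3 - 263 = x^3 + 57x^2 + 1083x + 6596. Since g(x) = h(x + 19) where h(x) = x^3 - 263, and h is irreducible over Q (because 263 is not a perfect cube, so h has no rational root, and a monic cubic with no rational root is irreducible), g is also irreducible (irreducibility is preserved under the substitution x → x + 19). Hence m_α(x) = x^3 + 57x^2 + 1083x + 6596.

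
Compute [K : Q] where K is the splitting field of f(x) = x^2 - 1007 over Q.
[K : Q] = 2

f(x) = x^2 - 1007 factors as (x - √1007)(x + √1007). The splitting field is K = Q(√1007). Since 1007 is squarefree and > 1, it is not a perfect square, so x^2 - 1007 is irreducible over Q and [Q(√1007) : Q] = 2. Hence [K : Q] = 2.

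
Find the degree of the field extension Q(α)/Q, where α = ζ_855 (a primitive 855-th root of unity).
[Q(α):Q] = 432

The minimal polynomial of ζ_855 over Q is the 855-th cyclotomic polynomial Φ_855(x), which is irreducible over Q and has degree φ(855) = 432. Hence [Q(α):Q] = φ(855) = 432.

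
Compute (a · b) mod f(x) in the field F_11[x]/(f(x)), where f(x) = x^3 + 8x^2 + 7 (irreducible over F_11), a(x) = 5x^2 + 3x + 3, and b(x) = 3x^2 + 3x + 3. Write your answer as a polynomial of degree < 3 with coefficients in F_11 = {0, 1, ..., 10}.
a · b ≡ 9x^2 + x + 10 (mod f(x))

Multiply in F_11[x]: a(x)·b(x) = (5x^2 + 3x + 3)·(3x^2 + 3x + 3) = 4x^4 + 2x^3 + 7x + 9. This has degree ≥ 3, so divide by f(x) over F_11: 4x^4 + 2x^3 + 7x + 9 = (4x + 3)·(x^3 + 8x^2 + 7) + (9x^2 + x + 10). Hence a·b ≡ 9x^2 + x + 10 (mod f). (F_11[x]/(f) is a field with 11^3 = 1331 elements since f is irreducible of degree 3.)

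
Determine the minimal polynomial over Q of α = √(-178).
m_α(x) = x^2 + 178

α satisfies α^2 + 178 = 0, so x^2 + 178 annihilates α. Since d = -178 is squarefree and ≠ 1, it is not a perfect square in Q, so x^2 + 178 has no rational root and is therefore irreducible over Q (a degree-2 polynomial over a field is irreducible iff it has no root). Hence m_α(x) = x^2 + 178.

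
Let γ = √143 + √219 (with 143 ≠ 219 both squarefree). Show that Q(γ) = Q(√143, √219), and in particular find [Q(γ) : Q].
[Q(γ) : Q] = 4 (equivalently, Q(γ) = Q(√143, √219))

Obviously Q(γ) ⊆ Q(√143, √219), and [Q(√143, √219):Q] = 4 (since 143, 219 are distinct squarefree integers > 1 with 31317 not a perfect square). To show equality we compute the minimal polynomial of γ. From γ = √143 + √219: γ^2 = 143 + 2√(31317) + 219 = 362 + 2√(31317), so γ^2 - 362 = 2√(31317); squaring, (γ^2 - 362)^2 = 4·31317, i.e. γ^4 - 724γ^2 + 131044 - 125268 = 0, i.e. γ^4 - 724γ^2 + 5776 = 0. So γ is a root of x^4 - 724x^2 + 5776. This polynomial is irreducible over Q: it has no rational root (each ±√143 ± √219 is irrational), and any factorization into two quadratics over Q would force √(31317) ∈ Q (pairing opposite roots) or √143, √219 ∈ Q (other pairings), all impossible. Hence [Q(γ):Q] = 4 = [Q(√143, √219):Q], so Q(γ) = Q(√143, √219).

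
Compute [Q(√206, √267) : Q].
[Q(√206, √267) : Q] = 4

[Q(√206):Q] = 2 (min poly x^2 - 206, irreducible since 206 is squarefree > 1). For the top step, suppose √267 ∈ Q(√206), say √267 = c + d√206 with c, d ∈ Q. Squaring: 267 = c^2 + 206d^2 + 2cd√206. Since √206 ∉ Q this forces 2cd = 0. If d = 0 then √267 = c ∈ Q, contradicting 267 squarefree > 1. If c = 0 then 267 = 206d^2, so 206·267 = (206d)^2 is a perfect square in Q — but 206·267 = 55002 is not a perfect square (since 206 and 267 are distinct squarefree integers). Contradiction. Hence √267 ∉ Q(√206), so x^2 - 267 stays irreducible over Q(√206) and [Q(√206, √267) : Q(√206)] = 2. By the tower law, [Q(√206, √267) : Q] = 2 · 2 = 4.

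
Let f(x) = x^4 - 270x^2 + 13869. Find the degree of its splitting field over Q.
[K : Q] = 4

Solving the quadratic in x^2: x^2 = (270 ± √(270^2 - 4·13869))/2 = (270 ± √17424)/2 = (270 ± 132)/2, giving x^2 = 69 or x^2 = 201. So f(x) = (x^2 - 69)(x^2 - 201) and the roots of f are ±√69, ±√201. Hence the splitting field is K = Q(√69, √201). Since 69 and 201 are distinct squarefree integers > 1, their product 13869 is not a perfect square, so √201 ∉ Q(√69). By the tower law [K:Q] = [Q(√69,√201):Q(√69)] · [Q(√69):Q] = 2 · 2 = 4.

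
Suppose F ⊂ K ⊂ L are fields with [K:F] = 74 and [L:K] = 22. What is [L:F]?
[L:F] = 1628

The tower law says that for any tower of field extensions F ⊂ K ⊂ L with finite degrees, [L:F] = [L:K] · [K:F]. Here this gives [L:F] = 22 · 74 = 1628.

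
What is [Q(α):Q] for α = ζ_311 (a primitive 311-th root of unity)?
[Q(α):Q] = 310

The minimal polynomial of ζ_311 over Q is the 311-th cyclotomic polynomial Φ_311(x), which is irreducible over Q and has degree φ(311) = 310. Hence [Q(α):Q] = φ(311) = 310.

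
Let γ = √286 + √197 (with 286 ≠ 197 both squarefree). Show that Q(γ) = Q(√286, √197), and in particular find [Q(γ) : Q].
[Q(γ) : Q] = 4 (equivalently, Q(γ) = Q(√286, √197))

Obviously Q(γ) ⊆ Q(√286, √197), and [Q(√286, √197):Q] = 4 (since 286, 197 are distinct squarefree integers > 1 with 56342 not a perfect square). To show equality we compute the minimal polynomial of γ. From γ = √286 + √197: γ^2 = 286 + 2√(56342) + 197 = 483 + 2√(56342), so γ^2 - 483 = 2√(56342); squaring, (γ^2 - 483)^2 = 4·56342, i.e. γ^4 - 966γ^2 + 233289 - 225368 = 0, i.e. γ^4 - 966γ^2 + 7921 = 0. So γ is a root of x^4 - 966x^2 + 7921. This polynomial is irreducible over Q: it has no rational root (each ±√286 ± √197 is irrational), and any factorization into two quadratics over Q would force √(56342) ∈ Q (pairing opposite roots) or √286, √197 ∈ Q (other pairings), all impossible. Hence [Q(γ):Q] = 4 = [Q(√286, √197):Q], so Q(γ) = Q(√286, √197).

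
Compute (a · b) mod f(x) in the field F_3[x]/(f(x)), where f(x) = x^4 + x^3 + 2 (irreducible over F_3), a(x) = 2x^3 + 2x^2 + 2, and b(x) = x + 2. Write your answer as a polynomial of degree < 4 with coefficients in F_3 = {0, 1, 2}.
a · b ≡ x^3 + x^2 + 2x (mod f(x))

Multiply in F_3[x]: a(x)·b(x) = (2x^3 + 2x^2 + 2)·(x + 2) = 2x^4 + x^2 + 2x + 1. This has degree ≥ 4, so divide by f(x) over F_3: 2x^4 + x^2 + 2x + 1 = (2)·(x^4 + x^3 + 2) + (x^3 + x^2 + 2x). Hence a·b ≡ x^3 + x^2 + 2x (mod f). (F_3[x]/(f) is a field with 3^4 = 81 elements since f is irreducible of degree 4.)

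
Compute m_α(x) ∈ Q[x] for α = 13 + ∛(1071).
m_α(x) = x^3 - 39x^2 + 507x - 3268

Set β = α - 13 = ∛(1071), so β^3 = 1071. Then (α - 13)^3 - 1071 = 0, i.e. α is a root of g(x) = (x - 13)^3 - 1071 = x^3 - 39x^2 + 507x - 3268. Since g(x) = h(x - 13) where h(x) = x^3 - 1071, and h is irreducible over Q (because 1071 is not a perfect cube, so h has no rational root, and a monic cubic with no rational root is irreducible), g is also irreducible (irreducibility is preserved under the substitution x → x - 13). Hence m_α(x) = x^3 - 39x^2 + 507x - 3268.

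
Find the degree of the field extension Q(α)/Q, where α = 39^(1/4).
[Q(α):Q] = 4

α is a root of x^4 - 39. By Eisenstein's criterion at the prime p = 3 (which divides the constant term 39 but p^2 = 9 does not, since 39 is squarefree), x^4 - 39 is irreducible over Q. Hence [Q(α):Q] = 4.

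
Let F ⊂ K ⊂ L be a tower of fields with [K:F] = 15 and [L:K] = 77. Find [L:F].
[L:F] = 1155

The tower law says that for any tower of field extensions F ⊂ K ⊂ L with finite degrees, [L:F] = [L:K] · [K:F]. Here this gives [L:F] = 77 · 15 = 1155.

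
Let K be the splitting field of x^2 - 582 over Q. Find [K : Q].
[K : Q] = 2

f(x) = x^2 - 582 factors as (x - √582)(x + √582). The splitting field is K = Q(√582). Since 582 is squarefree and > 1, it is not a perfect square, so x^2 - 582 is irreducible over Q and [Q(√582) : Q] = 2. Hence [K : Q] = 2.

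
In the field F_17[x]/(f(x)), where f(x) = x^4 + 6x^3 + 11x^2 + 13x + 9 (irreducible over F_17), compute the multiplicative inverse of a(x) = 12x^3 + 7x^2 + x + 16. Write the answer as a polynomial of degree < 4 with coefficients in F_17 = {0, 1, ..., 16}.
a(x)^(-1) ≡ 13x^2 + 10x + 13 (mod f(x))

Since f is irreducible over F_17, F_17[x]/(f) is a field and a(x) ≠ 0 has an inverse. Apply the extended Euclidean algorithm to f(x) and a(x) in F_17[x]: f(x) = (10x + 6)·a(x) + (10x^2 + 15);  a(x) = (8x + 16)·(10x^2 + 15) + (14). The last nonzero remainder is the constant 14 = gcd(f, a) in F_17. Back-substituting through the division chain expresses 14 = s(x)·a(x) + t(x)·f(x) with s(x) ≡ 12x^2 + 4x + 12 (mod f), so (12x^2 + 4x + 12)·a(x) ≡ 14 (mod f). Multiplying by 14^(-1) ≡ 11 in F_17 gives a(x)^(-1) ≡ 11·(12x^2 + 4x + 12) ≡ 13x^2 + 10x + 13 (mod f). Check: (12x^3 + 7x^2 + x + 16)·(13x^2 + 10x + 13) = 3x^5 + 7x^4 + x^3 + 3x^2 + 3x + 4 ≡ 1 (mod x^4 + 6x^3 + 11x^2 + 13x + 9).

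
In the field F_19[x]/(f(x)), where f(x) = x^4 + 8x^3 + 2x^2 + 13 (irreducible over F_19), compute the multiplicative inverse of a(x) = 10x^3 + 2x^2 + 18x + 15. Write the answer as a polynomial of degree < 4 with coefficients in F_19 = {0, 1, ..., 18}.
a(x)^(-1) ≡ 12x^3 + 5x^2 + 5x + 3 (mod f(x))

Since f is irreducible over F_19, F_19[x]/(f) is a field and a(x) ≠ 0 has an inverse. Apply the extended Euclidean algorithm to f(x) and a(x) in F_19[x]: f(x) = (2x + 8)·a(x) + (7x^2 + 16x + 7);  a(x) = (15x + 4)·(7x^2 + 16x + 7) + (x + 6);  (7x^2 + 16x + 7) = (7x + 12)·(x + 6) + (11). The last nonzero remainder is the constant 11 = gcd(f, a) in F_19. Back-substituting through the division chain expresses 11 = s(x)·a(x) + t(x)·f(x) with s(x) ≡ 18x^3 + 17x^2 + 17x + 14 (mod f), so (18x^3 + 17x^2 + 17x + 14)·a(x) ≡ 11 (mod f). Multiplying by 11^(-1) ≡ 7 in F_19 gives a(x)^(-1) ≡ 7·(18x^3 + 17x^2 + 17x + 14) ≡ 12x^3 + 5x^2 + 5x + 3 (mod f). Check: (10x^3 + 2x^2 + 18x + 15)·(12x^3 + 5x^2 + 5x + 3) = 6x^6 + 17x^5 + 10x^4 + 6x^3 + 15x + 7 ≡ 1 (mod x^4 + 8x^3 + 2x^2 + 13).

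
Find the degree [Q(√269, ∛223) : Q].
[Q(√269, ∛223) : Q] = 6

Let L = Q(√269, ∛223). Since Q(√269) ⊂ L and [Q(√269):Q] = 2, the tower law gives 2 | [L:Q]. Likewise Q(∛223) ⊂ L with [Q(∛223):Q] = 3 (because 223 is not a perfect cube), so 3 | [L:Q]. As gcd(2,3) = 1, [L:Q] is divisible by 6. Conversely L is generated over Q by √269 and ∛223, so [L:Q] ≤ 2·3 = 6. Therefore [Q(√269, ∛223) : Q] = 6.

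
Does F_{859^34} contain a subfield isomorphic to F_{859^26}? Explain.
No: F_{859^26} is not a subfield of F_{859^34}

F_{p^m} embeds in F_{p^n} iff m | n. Here 26 ∤ 34 (since 34 = 1·26 + 8 with remainder 8 ≠ 0), so F_{859^26} is not a subfield of F_{859^34}. Equivalently: if it were, the tower law would give 26 = [F_{859^26}:F_859] dividing [F_{859^34}:F_859] = 34, contradiction.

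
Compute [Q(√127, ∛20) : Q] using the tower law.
[Q(√127, ∛20) : Q] = 6

Let L = Q(√127, ∛20). Since Q(√127) ⊂ L and [Q(√127):Q] = 2, the tower law gives 2 | [L:Q]. Likewise Q(∛20) ⊂ L with [Q(∛20):Q] = 3 (because 20 is not a perfect cube), so 3 | [L:Q]. As gcd(2,3) = 1, [L:Q] is divisible by 6. Conversely L is generated over Q by √127 and ∛20, so [L:Q] ≤ 2·3 = 6. Therefore [Q(√127, ∛20) : Q] = 6.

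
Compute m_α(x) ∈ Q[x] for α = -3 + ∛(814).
m_α(x) = x^3 + 9x^2 + 27x - 787

Set β = α + 3 = ∛(814), so β^3 = 814. Then (α + 3)^3 - 814 = 0, i.e. α is a root of g(x) = (x + 3)^3 - 814 = x^3 + 9x^2 + 27x - 787. Since g(x) = h(x + 3) where h(x) = x^3 - 814, and h is irreducible over Q (because 814 is not a perfect cube, so h has no rational root, and a monic cubic with no rational root is irreducible), g is also irreducible (irreducibility is preserved under the substitution x → x + 3). Hence m_α(x) = x^3 + 9x^2 + 27x - 787.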